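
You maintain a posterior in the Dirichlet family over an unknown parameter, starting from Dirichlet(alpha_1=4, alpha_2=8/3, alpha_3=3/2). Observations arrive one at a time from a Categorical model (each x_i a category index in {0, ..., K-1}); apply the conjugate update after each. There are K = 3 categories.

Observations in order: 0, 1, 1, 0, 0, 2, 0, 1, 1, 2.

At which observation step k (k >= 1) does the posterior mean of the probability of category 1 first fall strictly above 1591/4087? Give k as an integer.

obs 1: x=0 → posterior Dirichlet(5, 8/3, 3/2)
obs 2: x=1 → posterior Dirichlet(5, 11/3, 3/2)
obs 3: x=1 → posterior Dirichlet(5, 14/3, 3/2)
obs 4: x=0 → posterior Dirichlet(6, 14/3, 3/2)
obs 5: x=0 → posterior Dirichlet(7, 14/3, 3/2)
obs 6: x=2 → posterior Dirichlet(7, 14/3, 5/2)
obs 7: x=0 → posterior Dirichlet(8, 14/3, 5/2)
obs 8: x=1 → posterior Dirichlet(8, 17/3, 5/2)
obs 9: x=1 → posterior Dirichlet(8, 20/3, 5/2)
obs 10: x=2 → posterior Dirichlet(8, 20/3, 7/2)

k = 3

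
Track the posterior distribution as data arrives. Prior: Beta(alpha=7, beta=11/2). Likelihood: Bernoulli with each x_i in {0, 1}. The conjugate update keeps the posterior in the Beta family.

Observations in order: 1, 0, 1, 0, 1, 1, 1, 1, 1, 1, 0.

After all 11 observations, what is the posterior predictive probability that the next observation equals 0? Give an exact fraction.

obs 1: x=1 → posterior Beta(8, 11/2)
obs 2: x=0 → posterior Beta(8, 13/2)
obs 3: x=1 → posterior Beta(9, 13/2)
obs 4: x=0 → posterior Beta(9, 15/2)
obs 5: x=1 → posterior Beta(10, 15/2)
obs 6: x=1 → posterior Beta(11, 15/2)
obs 7: x=1 → posterior Beta(12, 15/2)
obs 8: x=1 → posterior Beta(13, 15/2)
obs 9: x=1 → posterior Beta(14, 15/2)
obs 10: x=1 → posterior Beta(15, 15/2)
obs 11: x=0 → posterior Beta(15, 17/2)

17/47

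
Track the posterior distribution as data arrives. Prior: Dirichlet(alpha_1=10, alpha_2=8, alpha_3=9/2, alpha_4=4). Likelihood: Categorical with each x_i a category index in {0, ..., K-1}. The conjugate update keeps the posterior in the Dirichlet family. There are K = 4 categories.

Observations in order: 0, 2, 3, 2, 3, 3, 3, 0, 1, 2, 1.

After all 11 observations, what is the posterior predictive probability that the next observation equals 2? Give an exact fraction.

obs 1: x=0 → posterior Dirichlet(11, 8, 9/2, 4)
obs 2: x=2 → posterior Dirichlet(11, 8, 11/2, 4)
obs 3: x=3 → posterior Dirichlet(11, 8, 11/2, 5)
obs 4: x=2 → posterior Dirichlet(11, 8, 13/2, 5)
obs 5: x=3 → posterior Dirichlet(11, 8, 13/2, 6)
obs 6: x=3 → posterior Dirichlet(11, 8, 13/2, 7)
obs 7: x=3 → posterior Dirichlet(11, 8, 13/2, 8)
obs 8: x=0 → posterior Dirichlet(12, 8, 13/2, 8)
obs 9: x=1 → posterior Dirichlet(12, 9, 13/2, 8)
obs 10: x=2 → posterior Dirichlet(12, 9, 15/2, 8)
obs 11: x=1 → posterior Dirichlet(12, 10, 15/2, 8)

1/5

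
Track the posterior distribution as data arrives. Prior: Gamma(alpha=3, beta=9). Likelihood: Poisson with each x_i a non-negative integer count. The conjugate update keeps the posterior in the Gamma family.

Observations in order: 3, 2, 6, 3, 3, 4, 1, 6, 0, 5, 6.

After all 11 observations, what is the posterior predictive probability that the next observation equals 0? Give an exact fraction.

4398046511104000000000000000000000000000000000000000000/34135823067412405261341512451566463326809746506282585241

obs 1: x=3 → posterior Gamma(6, 10)
obs 2: x=2 → posterior Gamma(8, 11)
obs 3: x=6 → posterior Gamma(14, 12)
obs 4: x=3 → posterior Gamma(17, 13)
obs 5: x=3 → posterior Gamma(20, 14)
obs 6: x=4 → posterior Gamma(24, 15)
obs 7: x=1 → posterior Gamma(25, 16)
obs 8: x=6 → posterior Gamma(31, 17)
obs 9: x=0 → posterior Gamma(31, 18)
obs 10: x=5 → posterior Gamma(36, 19)
obs 11: x=6 → posterior Gamma(42, 20)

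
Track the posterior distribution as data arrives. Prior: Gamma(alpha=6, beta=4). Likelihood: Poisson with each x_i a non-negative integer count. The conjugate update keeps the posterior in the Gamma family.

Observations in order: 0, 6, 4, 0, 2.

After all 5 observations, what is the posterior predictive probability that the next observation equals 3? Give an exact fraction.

8555394211928949897/50000000000000000000

obs 1: x=0 → posterior Gamma(6, 5)
obs 2: x=6 → posterior Gamma(12, 6)
obs 3: x=4 → posterior Gamma(16, 7)
obs 4: x=0 → posterior Gamma(16, 8)
obs 5: x=2 → posterior Gamma(18, 9)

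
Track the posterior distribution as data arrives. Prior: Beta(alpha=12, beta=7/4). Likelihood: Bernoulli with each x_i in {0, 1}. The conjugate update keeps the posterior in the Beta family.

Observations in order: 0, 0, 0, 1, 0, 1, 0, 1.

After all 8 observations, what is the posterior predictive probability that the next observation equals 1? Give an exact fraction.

20/29

obs 1: x=0 → posterior Beta(12, 11/4)
obs 2: x=0 → posterior Beta(12, 15/4)
obs 3: x=0 → posterior Beta(12, 19/4)
obs 4: x=1 → posterior Beta(13, 19/4)
obs 5: x=0 → posterior Beta(13, 23/4)
obs 6: x=1 → posterior Beta(14, 23/4)
obs 7: x=0 → posterior Beta(14, 27/4)
obs 8: x=1 → posterior Beta(15, 27/4)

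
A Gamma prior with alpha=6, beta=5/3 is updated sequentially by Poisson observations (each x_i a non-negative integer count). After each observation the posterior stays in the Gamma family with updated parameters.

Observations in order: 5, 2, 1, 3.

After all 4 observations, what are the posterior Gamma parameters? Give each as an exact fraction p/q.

obs 1: x=5 → posterior Gamma(11, 8/3)
obs 2: x=2 → posterior Gamma(13, 11/3)
obs 3: x=1 → posterior Gamma(14, 14/3)
obs 4: x=3 → posterior Gamma(17, 17/3)

alpha=17, beta=17/3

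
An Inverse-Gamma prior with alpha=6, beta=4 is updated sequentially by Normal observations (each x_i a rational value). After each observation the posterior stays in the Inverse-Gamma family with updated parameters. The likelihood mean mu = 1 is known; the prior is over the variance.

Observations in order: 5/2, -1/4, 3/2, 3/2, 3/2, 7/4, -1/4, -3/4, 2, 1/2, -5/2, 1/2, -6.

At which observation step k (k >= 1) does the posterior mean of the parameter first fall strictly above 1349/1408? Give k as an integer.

obs 1: x=5/2 → posterior Inverse-Gamma(13/2, 41/8)
obs 2: x=-1/4 → posterior Inverse-Gamma(7, 189/32)
obs 3: x=3/2 → posterior Inverse-Gamma(15/2, 193/32)
obs 4: x=3/2 → posterior Inverse-Gamma(8, 197/32)
obs 5: x=3/2 → posterior Inverse-Gamma(17/2, 201/32)
obs 6: x=7/4 → posterior Inverse-Gamma(9, 105/16)
obs 7: x=-1/4 → posterior Inverse-Gamma(19/2, 235/32)
obs 8: x=-3/4 → posterior Inverse-Gamma(10, 71/8)
obs 9: x=2 → posterior Inverse-Gamma(21/2, 75/8)
obs 10: x=1/2 → posterior Inverse-Gamma(11, 19/2)
obs 11: x=-5/2 → posterior Inverse-Gamma(23/2, 125/8)
obs 12: x=1/2 → posterior Inverse-Gamma(12, 63/4)
obs 13: x=-6 → posterior Inverse-Gamma(25/2, 161/4)

k = 2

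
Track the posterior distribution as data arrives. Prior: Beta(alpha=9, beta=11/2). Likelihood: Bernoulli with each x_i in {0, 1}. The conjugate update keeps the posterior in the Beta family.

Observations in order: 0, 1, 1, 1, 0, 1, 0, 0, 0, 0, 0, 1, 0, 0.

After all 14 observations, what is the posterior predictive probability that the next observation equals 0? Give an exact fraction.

29/57

obs 1: x=0 → posterior Beta(9, 13/2)
obs 2: x=1 → posterior Beta(10, 13/2)
obs 3: x=1 → posterior Beta(11, 13/2)
obs 4: x=1 → posterior Beta(12, 13/2)
obs 5: x=0 → posterior Beta(12, 15/2)
obs 6: x=1 → posterior Beta(13, 15/2)
obs 7: x=0 → posterior Beta(13, 17/2)
obs 8: x=0 → posterior Beta(13, 19/2)
obs 9: x=0 → posterior Beta(13, 21/2)
obs 10: x=0 → posterior Beta(13, 23/2)
obs 11: x=0 → posterior Beta(13, 25/2)
obs 12: x=1 → posterior Beta(14, 25/2)
obs 13: x=0 → posterior Beta(14, 27/2)
obs 14: x=0 → posterior Beta(14, 29/2)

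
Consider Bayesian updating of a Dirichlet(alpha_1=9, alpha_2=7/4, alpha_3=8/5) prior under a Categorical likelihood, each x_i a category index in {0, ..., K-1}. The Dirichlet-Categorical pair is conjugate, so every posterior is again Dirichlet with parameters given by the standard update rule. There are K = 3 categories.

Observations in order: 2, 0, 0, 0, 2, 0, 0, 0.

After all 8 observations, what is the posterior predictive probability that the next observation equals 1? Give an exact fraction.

obs 1: x=2 → posterior Dirichlet(9, 7/4, 13/5)
obs 2: x=0 → posterior Dirichlet(10, 7/4, 13/5)
obs 3: x=0 → posterior Dirichlet(11, 7/4, 13/5)
obs 4: x=0 → posterior Dirichlet(12, 7/4, 13/5)
obs 5: x=2 → posterior Dirichlet(12, 7/4, 18/5)
obs 6: x=0 → posterior Dirichlet(13, 7/4, 18/5)
obs 7: x=0 → posterior Dirichlet(14, 7/4, 18/5)
obs 8: x=0 → posterior Dirichlet(15, 7/4, 18/5)

35/407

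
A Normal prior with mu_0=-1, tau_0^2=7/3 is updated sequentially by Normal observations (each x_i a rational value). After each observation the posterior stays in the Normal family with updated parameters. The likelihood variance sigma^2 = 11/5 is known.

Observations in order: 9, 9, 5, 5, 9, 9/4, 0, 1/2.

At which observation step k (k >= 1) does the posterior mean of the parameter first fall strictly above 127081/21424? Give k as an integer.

k = 5

obs 1: x=9 → posterior Normal(141/34, 77/68)
obs 2: x=9 → posterior Normal(597/103, 77/103)
obs 3: x=5 → posterior Normal(386/69, 77/138)
obs 4: x=5 → posterior Normal(947/173, 77/173)
obs 5: x=9 → posterior Normal(631/104, 77/208)
obs 6: x=9/4 → posterior Normal(5363/972, 77/243)
obs 7: x=0 → posterior Normal(5363/1112, 77/278)
obs 8: x=1/2 → posterior Normal(5433/1252, 77/313)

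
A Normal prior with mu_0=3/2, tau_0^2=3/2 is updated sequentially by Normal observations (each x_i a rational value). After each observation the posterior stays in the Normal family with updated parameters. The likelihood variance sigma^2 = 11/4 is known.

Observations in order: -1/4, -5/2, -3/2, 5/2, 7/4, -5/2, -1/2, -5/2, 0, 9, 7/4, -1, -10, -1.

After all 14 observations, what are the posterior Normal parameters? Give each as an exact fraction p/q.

obs 1: x=-1/4 → posterior Normal(15/17, 33/34)
obs 2: x=-5/2 → posterior Normal(0, 33/46)
obs 3: x=-3/2 → posterior Normal(-9/29, 33/58)
obs 4: x=5/2 → posterior Normal(6/35, 33/70)
obs 5: x=7/4 → posterior Normal(33/82, 33/82)
obs 6: x=-5/2 → posterior Normal(3/94, 33/94)
obs 7: x=-1/2 → posterior Normal(-3/106, 33/106)
obs 8: x=-5/2 → posterior Normal(-33/118, 33/118)
obs 9: x=0 → posterior Normal(-33/130, 33/130)
obs 10: x=9 → posterior Normal(75/142, 33/142)
obs 11: x=7/4 → posterior Normal(48/77, 3/14)
obs 12: x=-1 → posterior Normal(42/83, 33/166)
obs 13: x=-10 → posterior Normal(-18/89, 33/178)
obs 14: x=-1 → posterior Normal(-24/95, 33/190)

mu_0=-24/95, tau_0^2=33/190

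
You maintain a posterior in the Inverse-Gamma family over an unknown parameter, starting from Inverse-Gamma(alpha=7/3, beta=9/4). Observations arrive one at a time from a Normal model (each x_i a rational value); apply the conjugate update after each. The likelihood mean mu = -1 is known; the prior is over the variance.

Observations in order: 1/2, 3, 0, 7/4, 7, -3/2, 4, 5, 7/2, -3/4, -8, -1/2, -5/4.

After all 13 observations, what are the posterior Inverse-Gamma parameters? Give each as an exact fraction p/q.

alpha=53/6, beta=3619/32

obs 1: x=1/2 → posterior Inverse-Gamma(17/6, 27/8)
obs 2: x=3 → posterior Inverse-Gamma(10/3, 91/8)
obs 3: x=0 → posterior Inverse-Gamma(23/6, 95/8)
obs 4: x=7/4 → posterior Inverse-Gamma(13/3, 501/32)
obs 5: x=7 → posterior Inverse-Gamma(29/6, 1525/32)
obs 6: x=-3/2 → posterior Inverse-Gamma(16/3, 1529/32)
obs 7: x=4 → posterior Inverse-Gamma(35/6, 1929/32)
obs 8: x=5 → posterior Inverse-Gamma(19/3, 2505/32)
obs 9: x=7/2 → posterior Inverse-Gamma(41/6, 2829/32)
obs 10: x=-3/4 → posterior Inverse-Gamma(22/3, 1415/16)
obs 11: x=-8 → posterior Inverse-Gamma(47/6, 1807/16)
obs 12: x=-1/2 → posterior Inverse-Gamma(25/3, 1809/16)
obs 13: x=-5/4 → posterior Inverse-Gamma(53/6, 3619/32)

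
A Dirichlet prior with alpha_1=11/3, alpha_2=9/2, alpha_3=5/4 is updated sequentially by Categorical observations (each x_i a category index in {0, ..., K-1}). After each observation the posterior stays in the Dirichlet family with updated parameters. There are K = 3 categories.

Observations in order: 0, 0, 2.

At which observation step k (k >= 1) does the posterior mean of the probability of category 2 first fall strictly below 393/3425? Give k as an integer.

k = 2

obs 1: x=0 → posterior Dirichlet(14/3, 9/2, 5/4)
obs 2: x=0 → posterior Dirichlet(17/3, 9/2, 5/4)
obs 3: x=2 → posterior Dirichlet(17/3, 9/2, 9/4)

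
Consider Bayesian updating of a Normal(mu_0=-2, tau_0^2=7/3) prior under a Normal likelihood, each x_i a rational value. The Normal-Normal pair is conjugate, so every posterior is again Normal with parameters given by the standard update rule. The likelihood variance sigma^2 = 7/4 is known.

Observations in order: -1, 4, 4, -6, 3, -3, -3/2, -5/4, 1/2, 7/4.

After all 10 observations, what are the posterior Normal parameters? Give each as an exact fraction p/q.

mu_0=-4/43, tau_0^2=7/43

obs 1: x=-1 → posterior Normal(-10/7, 1)
obs 2: x=4 → posterior Normal(6/11, 7/11)
obs 3: x=4 → posterior Normal(22/15, 7/15)
obs 4: x=-6 → posterior Normal(-2/19, 7/19)
obs 5: x=3 → posterior Normal(10/23, 7/23)
obs 6: x=-3 → posterior Normal(-2/27, 7/27)
obs 7: x=-3/2 → posterior Normal(-8/31, 7/31)
obs 8: x=-5/4 → posterior Normal(-13/35, 1/5)
obs 9: x=1/2 → posterior Normal(-11/39, 7/39)
obs 10: x=7/4 → posterior Normal(-4/43, 7/43)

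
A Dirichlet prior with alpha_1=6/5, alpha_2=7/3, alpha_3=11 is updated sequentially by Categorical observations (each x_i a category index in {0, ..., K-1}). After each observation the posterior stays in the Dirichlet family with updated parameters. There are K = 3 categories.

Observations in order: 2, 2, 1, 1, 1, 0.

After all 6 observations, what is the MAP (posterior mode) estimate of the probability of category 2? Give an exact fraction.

180/263

obs 1: x=2 → posterior Dirichlet(6/5, 7/3, 12)
obs 2: x=2 → posterior Dirichlet(6/5, 7/3, 13)
obs 3: x=1 → posterior Dirichlet(6/5, 10/3, 13)
obs 4: x=1 → posterior Dirichlet(6/5, 13/3, 13)
obs 5: x=1 → posterior Dirichlet(6/5, 16/3, 13)
obs 6: x=0 → posterior Dirichlet(11/5, 16/3, 13)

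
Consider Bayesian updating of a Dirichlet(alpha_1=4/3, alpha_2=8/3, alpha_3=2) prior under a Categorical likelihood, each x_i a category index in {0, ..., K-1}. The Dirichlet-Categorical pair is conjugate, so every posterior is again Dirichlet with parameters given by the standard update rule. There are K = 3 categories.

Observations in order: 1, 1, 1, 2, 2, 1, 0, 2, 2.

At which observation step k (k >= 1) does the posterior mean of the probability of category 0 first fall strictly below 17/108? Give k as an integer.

k = 3

obs 1: x=1 → posterior Dirichlet(4/3, 11/3, 2)
obs 2: x=1 → posterior Dirichlet(4/3, 14/3, 2)
obs 3: x=1 → posterior Dirichlet(4/3, 17/3, 2)
obs 4: x=2 → posterior Dirichlet(4/3, 17/3, 3)
obs 5: x=2 → posterior Dirichlet(4/3, 17/3, 4)
obs 6: x=1 → posterior Dirichlet(4/3, 20/3, 4)
obs 7: x=0 → posterior Dirichlet(7/3, 20/3, 4)
obs 8: x=2 → posterior Dirichlet(7/3, 20/3, 5)
obs 9: x=2 → posterior Dirichlet(7/3, 20/3, 6)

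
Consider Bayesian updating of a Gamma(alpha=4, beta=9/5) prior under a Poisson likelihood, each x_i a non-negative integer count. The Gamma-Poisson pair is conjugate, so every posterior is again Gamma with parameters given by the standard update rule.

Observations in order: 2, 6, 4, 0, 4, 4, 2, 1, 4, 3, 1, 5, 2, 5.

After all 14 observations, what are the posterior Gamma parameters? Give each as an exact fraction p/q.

alpha=47, beta=79/5

obs 1: x=2 → posterior Gamma(6, 14/5)
obs 2: x=6 → posterior Gamma(12, 19/5)
obs 3: x=4 → posterior Gamma(16, 24/5)
obs 4: x=0 → posterior Gamma(16, 29/5)
obs 5: x=4 → posterior Gamma(20, 34/5)
obs 6: x=4 → posterior Gamma(24, 39/5)
obs 7: x=2 → posterior Gamma(26, 44/5)
obs 8: x=1 → posterior Gamma(27, 49/5)
obs 9: x=4 → posterior Gamma(31, 54/5)
obs 10: x=3 → posterior Gamma(34, 59/5)
obs 11: x=1 → posterior Gamma(35, 64/5)
obs 12: x=5 → posterior Gamma(40, 69/5)
obs 13: x=2 → posterior Gamma(42, 74/5)
obs 14: x=5 → posterior Gamma(47, 79/5)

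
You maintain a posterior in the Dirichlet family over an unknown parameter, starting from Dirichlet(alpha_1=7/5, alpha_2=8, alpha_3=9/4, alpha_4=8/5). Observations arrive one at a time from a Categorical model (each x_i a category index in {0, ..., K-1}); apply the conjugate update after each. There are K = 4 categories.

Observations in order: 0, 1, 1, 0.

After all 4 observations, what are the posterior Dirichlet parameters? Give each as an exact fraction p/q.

obs 1: x=0 → posterior Dirichlet(12/5, 8, 9/4, 8/5)
obs 2: x=1 → posterior Dirichlet(12/5, 9, 9/4, 8/5)
obs 3: x=1 → posterior Dirichlet(12/5, 10, 9/4, 8/5)
obs 4: x=0 → posterior Dirichlet(17/5, 10, 9/4, 8/5)

alpha_1=17/5, alpha_2=10, alpha_3=9/4, alpha_4=8/5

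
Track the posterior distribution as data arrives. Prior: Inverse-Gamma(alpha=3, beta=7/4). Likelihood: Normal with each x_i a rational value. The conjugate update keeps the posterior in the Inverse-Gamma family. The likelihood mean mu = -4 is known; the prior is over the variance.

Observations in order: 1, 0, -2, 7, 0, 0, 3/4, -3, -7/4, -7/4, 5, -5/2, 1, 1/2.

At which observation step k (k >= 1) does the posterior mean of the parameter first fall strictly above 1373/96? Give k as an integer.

k = 4

obs 1: x=1 → posterior Inverse-Gamma(7/2, 57/4)
obs 2: x=0 → posterior Inverse-Gamma(4, 89/4)
obs 3: x=-2 → posterior Inverse-Gamma(9/2, 97/4)
obs 4: x=7 → posterior Inverse-Gamma(5, 339/4)
obs 5: x=0 → posterior Inverse-Gamma(11/2, 371/4)
obs 6: x=0 → posterior Inverse-Gamma(6, 403/4)
obs 7: x=3/4 → posterior Inverse-Gamma(13/2, 3585/32)
obs 8: x=-3 → posterior Inverse-Gamma(7, 3601/32)
obs 9: x=-7/4 → posterior Inverse-Gamma(15/2, 1841/16)
obs 10: x=-7/4 → posterior Inverse-Gamma(8, 3763/32)
obs 11: x=5 → posterior Inverse-Gamma(17/2, 5059/32)
obs 12: x=-5/2 → posterior Inverse-Gamma(9, 5095/32)
obs 13: x=1 → posterior Inverse-Gamma(19/2, 5495/32)
obs 14: x=1/2 → posterior Inverse-Gamma(10, 5819/32)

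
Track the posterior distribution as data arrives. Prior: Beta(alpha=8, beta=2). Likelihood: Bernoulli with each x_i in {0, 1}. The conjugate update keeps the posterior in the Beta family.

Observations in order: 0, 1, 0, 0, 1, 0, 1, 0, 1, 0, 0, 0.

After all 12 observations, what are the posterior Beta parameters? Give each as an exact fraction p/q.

alpha=12, beta=10

obs 1: x=0 → posterior Beta(8, 3)
obs 2: x=1 → posterior Beta(9, 3)
obs 3: x=0 → posterior Beta(9, 4)
obs 4: x=0 → posterior Beta(9, 5)
obs 5: x=1 → posterior Beta(10, 5)
obs 6: x=0 → posterior Beta(10, 6)
obs 7: x=1 → posterior Beta(11, 6)
obs 8: x=0 → posterior Beta(11, 7)
obs 9: x=1 → posterior Beta(12, 7)
obs 10: x=0 → posterior Beta(12, 8)
obs 11: x=0 → posterior Beta(12, 9)
obs 12: x=0 → posterior Beta(12, 10)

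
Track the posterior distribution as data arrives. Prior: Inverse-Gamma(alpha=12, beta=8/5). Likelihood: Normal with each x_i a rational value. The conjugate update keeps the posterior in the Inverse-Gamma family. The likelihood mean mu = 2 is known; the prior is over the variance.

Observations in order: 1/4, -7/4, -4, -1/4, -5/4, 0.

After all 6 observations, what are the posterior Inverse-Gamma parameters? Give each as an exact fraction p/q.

alpha=15, beta=1519/40

obs 1: x=1/4 → posterior Inverse-Gamma(25/2, 501/160)
obs 2: x=-7/4 → posterior Inverse-Gamma(13, 813/80)
obs 3: x=-4 → posterior Inverse-Gamma(27/2, 2253/80)
obs 4: x=-1/4 → posterior Inverse-Gamma(14, 4911/160)
obs 5: x=-5/4 → posterior Inverse-Gamma(29/2, 1439/40)
obs 6: x=0 → posterior Inverse-Gamma(15, 1519/40)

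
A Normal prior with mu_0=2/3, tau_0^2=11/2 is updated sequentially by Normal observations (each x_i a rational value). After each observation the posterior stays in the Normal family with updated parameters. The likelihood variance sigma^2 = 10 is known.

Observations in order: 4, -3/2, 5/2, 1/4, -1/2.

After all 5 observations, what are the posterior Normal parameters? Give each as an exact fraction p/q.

obs 1: x=4 → posterior Normal(172/93, 110/31)
obs 2: x=-3/2 → posterior Normal(35/36, 55/21)
obs 3: x=5/2 → posterior Normal(205/159, 110/53)
obs 4: x=1/4 → posterior Normal(853/768, 55/32)
obs 5: x=-1/2 → posterior Normal(787/900, 22/15)

mu_0=787/900, tau_0^2=22/15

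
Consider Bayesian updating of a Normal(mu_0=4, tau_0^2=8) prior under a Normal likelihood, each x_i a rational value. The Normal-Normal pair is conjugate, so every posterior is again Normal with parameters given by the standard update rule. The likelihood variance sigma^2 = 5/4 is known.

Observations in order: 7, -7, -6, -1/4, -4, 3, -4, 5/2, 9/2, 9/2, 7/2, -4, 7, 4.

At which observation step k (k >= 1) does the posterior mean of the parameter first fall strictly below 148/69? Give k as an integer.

k = 2

obs 1: x=7 → posterior Normal(244/37, 40/37)
obs 2: x=-7 → posterior Normal(20/69, 40/69)
obs 3: x=-6 → posterior Normal(-172/101, 40/101)
obs 4: x=-1/4 → posterior Normal(-180/133, 40/133)
obs 5: x=-4 → posterior Normal(-28/15, 8/33)
obs 6: x=3 → posterior Normal(-212/197, 40/197)
obs 7: x=-4 → posterior Normal(-340/229, 40/229)
obs 8: x=5/2 → posterior Normal(-260/261, 40/261)
obs 9: x=9/2 → posterior Normal(-116/293, 40/293)
obs 10: x=9/2 → posterior Normal(28/325, 8/65)
obs 11: x=7/2 → posterior Normal(20/51, 40/357)
obs 12: x=-4 → posterior Normal(12/389, 40/389)
obs 13: x=7 → posterior Normal(236/421, 40/421)
obs 14: x=4 → posterior Normal(364/453, 40/453)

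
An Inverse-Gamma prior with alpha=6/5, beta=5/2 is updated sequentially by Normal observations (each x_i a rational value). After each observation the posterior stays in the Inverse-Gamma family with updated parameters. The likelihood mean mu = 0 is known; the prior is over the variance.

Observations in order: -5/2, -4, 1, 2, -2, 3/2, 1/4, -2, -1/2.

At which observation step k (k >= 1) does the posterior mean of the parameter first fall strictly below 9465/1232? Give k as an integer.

k = 4

obs 1: x=-5/2 → posterior Inverse-Gamma(17/10, 45/8)
obs 2: x=-4 → posterior Inverse-Gamma(11/5, 109/8)
obs 3: x=1 → posterior Inverse-Gamma(27/10, 113/8)
obs 4: x=2 → posterior Inverse-Gamma(16/5, 129/8)
obs 5: x=-2 → posterior Inverse-Gamma(37/10, 145/8)
obs 6: x=3/2 → posterior Inverse-Gamma(21/5, 77/4)
obs 7: x=1/4 → posterior Inverse-Gamma(47/10, 617/32)
obs 8: x=-2 → posterior Inverse-Gamma(26/5, 681/32)
obs 9: x=-1/2 → posterior Inverse-Gamma(57/10, 685/32)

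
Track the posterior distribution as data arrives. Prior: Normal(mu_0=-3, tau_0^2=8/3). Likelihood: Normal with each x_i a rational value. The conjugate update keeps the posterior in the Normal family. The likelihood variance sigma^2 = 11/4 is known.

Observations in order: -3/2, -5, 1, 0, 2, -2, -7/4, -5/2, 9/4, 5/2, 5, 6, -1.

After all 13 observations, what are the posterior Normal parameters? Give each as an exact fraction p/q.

obs 1: x=-3/2 → posterior Normal(-147/65, 88/65)
obs 2: x=-5 → posterior Normal(-307/97, 88/97)
obs 3: x=1 → posterior Normal(-275/129, 88/129)
obs 4: x=0 → posterior Normal(-275/161, 88/161)
obs 5: x=2 → posterior Normal(-211/193, 88/193)
obs 6: x=-2 → posterior Normal(-11/9, 88/225)
obs 7: x=-7/4 → posterior Normal(-331/257, 88/257)
obs 8: x=-5/2 → posterior Normal(-411/289, 88/289)
obs 9: x=9/4 → posterior Normal(-113/107, 88/321)
obs 10: x=5/2 → posterior Normal(-259/353, 88/353)
obs 11: x=5 → posterior Normal(-9/35, 8/35)
obs 12: x=6 → posterior Normal(31/139, 88/417)
obs 13: x=-1 → posterior Normal(61/449, 88/449)

mu_0=61/449, tau_0^2=88/449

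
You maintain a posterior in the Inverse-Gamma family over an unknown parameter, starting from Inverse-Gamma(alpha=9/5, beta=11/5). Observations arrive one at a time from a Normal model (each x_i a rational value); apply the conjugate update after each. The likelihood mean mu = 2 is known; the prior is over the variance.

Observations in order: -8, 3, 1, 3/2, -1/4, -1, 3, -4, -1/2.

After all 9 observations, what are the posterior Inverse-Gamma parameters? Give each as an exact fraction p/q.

alpha=63/10, beta=13117/160

obs 1: x=-8 → posterior Inverse-Gamma(23/10, 261/5)
obs 2: x=3 → posterior Inverse-Gamma(14/5, 527/10)
obs 3: x=1 → posterior Inverse-Gamma(33/10, 266/5)
obs 4: x=3/2 → posterior Inverse-Gamma(19/5, 2133/40)
obs 5: x=-1/4 → posterior Inverse-Gamma(43/10, 8937/160)
obs 6: x=-1 → posterior Inverse-Gamma(24/5, 9657/160)
obs 7: x=3 → posterior Inverse-Gamma(53/10, 9737/160)
obs 8: x=-4 → posterior Inverse-Gamma(29/5, 12617/160)
obs 9: x=-1/2 → posterior Inverse-Gamma(63/10, 13117/160)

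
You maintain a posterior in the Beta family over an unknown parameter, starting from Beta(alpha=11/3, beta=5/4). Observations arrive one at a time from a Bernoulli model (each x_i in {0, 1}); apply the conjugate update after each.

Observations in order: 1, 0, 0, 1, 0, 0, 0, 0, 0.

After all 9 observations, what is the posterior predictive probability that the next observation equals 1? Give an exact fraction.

68/167

obs 1: x=1 → posterior Beta(14/3, 5/4)
obs 2: x=0 → posterior Beta(14/3, 9/4)
obs 3: x=0 → posterior Beta(14/3, 13/4)
obs 4: x=1 → posterior Beta(17/3, 13/4)
obs 5: x=0 → posterior Beta(17/3, 17/4)
obs 6: x=0 → posterior Beta(17/3, 21/4)
obs 7: x=0 → posterior Beta(17/3, 25/4)
obs 8: x=0 → posterior Beta(17/3, 29/4)
obs 9: x=0 → posterior Beta(17/3, 33/4)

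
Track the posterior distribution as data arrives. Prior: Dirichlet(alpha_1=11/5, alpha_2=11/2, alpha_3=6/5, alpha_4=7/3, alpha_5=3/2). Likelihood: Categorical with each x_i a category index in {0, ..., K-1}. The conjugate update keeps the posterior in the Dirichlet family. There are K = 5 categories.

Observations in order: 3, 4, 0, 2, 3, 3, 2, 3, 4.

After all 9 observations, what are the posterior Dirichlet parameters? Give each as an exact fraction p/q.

alpha_1=16/5, alpha_2=11/2, alpha_3=16/5, alpha_4=19/3, alpha_5=7/2

obs 1: x=3 → posterior Dirichlet(11/5, 11/2, 6/5, 10/3, 3/2)
obs 2: x=4 → posterior Dirichlet(11/5, 11/2, 6/5, 10/3, 5/2)
obs 3: x=0 → posterior Dirichlet(16/5, 11/2, 6/5, 10/3, 5/2)
obs 4: x=2 → posterior Dirichlet(16/5, 11/2, 11/5, 10/3, 5/2)
obs 5: x=3 → posterior Dirichlet(16/5, 11/2, 11/5, 13/3, 5/2)
obs 6: x=3 → posterior Dirichlet(16/5, 11/2, 11/5, 16/3, 5/2)
obs 7: x=2 → posterior Dirichlet(16/5, 11/2, 16/5, 16/3, 5/2)
obs 8: x=3 → posterior Dirichlet(16/5, 11/2, 16/5, 19/3, 5/2)
obs 9: x=4 → posterior Dirichlet(16/5, 11/2, 16/5, 19/3, 7/2)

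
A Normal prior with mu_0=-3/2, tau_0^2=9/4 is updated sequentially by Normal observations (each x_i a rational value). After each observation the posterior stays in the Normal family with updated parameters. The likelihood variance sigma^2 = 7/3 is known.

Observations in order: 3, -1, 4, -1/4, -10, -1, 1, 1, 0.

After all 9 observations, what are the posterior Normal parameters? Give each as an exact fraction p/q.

obs 1: x=3 → posterior Normal(39/55, 63/55)
obs 2: x=-1 → posterior Normal(6/41, 63/82)
obs 3: x=4 → posterior Normal(120/109, 63/109)
obs 4: x=-1/4 → posterior Normal(453/544, 63/136)
obs 5: x=-10 → posterior Normal(-627/652, 63/163)
obs 6: x=-1 → posterior Normal(-147/152, 63/190)
obs 7: x=1 → posterior Normal(-627/868, 9/31)
obs 8: x=1 → posterior Normal(-519/976, 63/244)
obs 9: x=0 → posterior Normal(-519/1084, 63/271)

mu_0=-519/1084, tau_0^2=63/271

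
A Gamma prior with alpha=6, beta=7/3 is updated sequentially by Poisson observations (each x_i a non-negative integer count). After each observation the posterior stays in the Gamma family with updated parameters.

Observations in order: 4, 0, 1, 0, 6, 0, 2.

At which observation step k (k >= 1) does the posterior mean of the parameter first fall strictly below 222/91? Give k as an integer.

obs 1: x=4 → posterior Gamma(10, 10/3)
obs 2: x=0 → posterior Gamma(10, 13/3)
obs 3: x=1 → posterior Gamma(11, 16/3)
obs 4: x=0 → posterior Gamma(11, 19/3)
obs 5: x=6 → posterior Gamma(17, 22/3)
obs 6: x=0 → posterior Gamma(17, 25/3)
obs 7: x=2 → posterior Gamma(19, 28/3)

k = 2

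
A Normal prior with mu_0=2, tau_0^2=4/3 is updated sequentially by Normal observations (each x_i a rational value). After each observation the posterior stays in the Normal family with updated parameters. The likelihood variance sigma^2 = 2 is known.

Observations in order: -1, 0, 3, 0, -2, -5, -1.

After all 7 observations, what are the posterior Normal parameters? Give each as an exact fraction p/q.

mu_0=-6/17, tau_0^2=4/17

obs 1: x=-1 → posterior Normal(4/5, 4/5)
obs 2: x=0 → posterior Normal(4/7, 4/7)
obs 3: x=3 → posterior Normal(10/9, 4/9)
obs 4: x=0 → posterior Normal(10/11, 4/11)
obs 5: x=-2 → posterior Normal(6/13, 4/13)
obs 6: x=-5 → posterior Normal(-4/15, 4/15)
obs 7: x=-1 → posterior Normal(-6/17, 4/17)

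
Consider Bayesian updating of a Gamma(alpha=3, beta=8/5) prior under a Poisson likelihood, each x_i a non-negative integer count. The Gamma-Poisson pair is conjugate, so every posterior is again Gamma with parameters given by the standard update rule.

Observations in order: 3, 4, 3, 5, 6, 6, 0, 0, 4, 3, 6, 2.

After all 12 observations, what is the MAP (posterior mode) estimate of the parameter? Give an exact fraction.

55/17

obs 1: x=3 → posterior Gamma(6, 13/5)
obs 2: x=4 → posterior Gamma(10, 18/5)
obs 3: x=3 → posterior Gamma(13, 23/5)
obs 4: x=5 → posterior Gamma(18, 28/5)
obs 5: x=6 → posterior Gamma(24, 33/5)
obs 6: x=6 → posterior Gamma(30, 38/5)
obs 7: x=0 → posterior Gamma(30, 43/5)
obs 8: x=0 → posterior Gamma(30, 48/5)
obs 9: x=4 → posterior Gamma(34, 53/5)
obs 10: x=3 → posterior Gamma(37, 58/5)
obs 11: x=6 → posterior Gamma(43, 63/5)
obs 12: x=2 → posterior Gamma(45, 68/5)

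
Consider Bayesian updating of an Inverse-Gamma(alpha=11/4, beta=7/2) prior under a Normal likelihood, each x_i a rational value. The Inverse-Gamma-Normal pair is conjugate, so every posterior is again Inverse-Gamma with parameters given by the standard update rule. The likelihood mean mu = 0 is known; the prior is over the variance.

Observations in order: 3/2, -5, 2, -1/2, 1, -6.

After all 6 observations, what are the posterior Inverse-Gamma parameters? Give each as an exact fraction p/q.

alpha=23/4, beta=151/4

obs 1: x=3/2 → posterior Inverse-Gamma(13/4, 37/8)
obs 2: x=-5 → posterior Inverse-Gamma(15/4, 137/8)
obs 3: x=2 → posterior Inverse-Gamma(17/4, 153/8)
obs 4: x=-1/2 → posterior Inverse-Gamma(19/4, 77/4)
obs 5: x=1 → posterior Inverse-Gamma(21/4, 79/4)
obs 6: x=-6 → posterior Inverse-Gamma(23/4, 151/4)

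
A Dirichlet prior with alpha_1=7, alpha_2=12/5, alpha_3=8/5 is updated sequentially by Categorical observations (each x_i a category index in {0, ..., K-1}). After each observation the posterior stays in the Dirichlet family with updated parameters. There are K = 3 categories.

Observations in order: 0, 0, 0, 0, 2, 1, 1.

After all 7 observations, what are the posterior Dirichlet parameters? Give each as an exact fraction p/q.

obs 1: x=0 → posterior Dirichlet(8, 12/5, 8/5)
obs 2: x=0 → posterior Dirichlet(9, 12/5, 8/5)
obs 3: x=0 → posterior Dirichlet(10, 12/5, 8/5)
obs 4: x=0 → posterior Dirichlet(11, 12/5, 8/5)
obs 5: x=2 → posterior Dirichlet(11, 12/5, 13/5)
obs 6: x=1 → posterior Dirichlet(11, 17/5, 13/5)
obs 7: x=1 → posterior Dirichlet(11, 22/5, 13/5)

alpha_1=11, alpha_2=22/5, alpha_3=13/5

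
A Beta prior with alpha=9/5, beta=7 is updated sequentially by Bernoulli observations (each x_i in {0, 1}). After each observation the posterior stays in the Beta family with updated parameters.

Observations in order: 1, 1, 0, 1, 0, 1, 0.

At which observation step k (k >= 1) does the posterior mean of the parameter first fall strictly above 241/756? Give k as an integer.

k = 2

obs 1: x=1 → posterior Beta(14/5, 7)
obs 2: x=1 → posterior Beta(19/5, 7)
obs 3: x=0 → posterior Beta(19/5, 8)
obs 4: x=1 → posterior Beta(24/5, 8)
obs 5: x=0 → posterior Beta(24/5, 9)
obs 6: x=1 → posterior Beta(29/5, 9)
obs 7: x=0 → posterior Beta(29/5, 10)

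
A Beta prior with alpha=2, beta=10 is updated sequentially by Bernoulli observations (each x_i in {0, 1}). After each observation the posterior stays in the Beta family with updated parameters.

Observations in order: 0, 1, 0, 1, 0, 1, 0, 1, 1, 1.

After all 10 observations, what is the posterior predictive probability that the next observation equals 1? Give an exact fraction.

obs 1: x=0 → posterior Beta(2, 11)
obs 2: x=1 → posterior Beta(3, 11)
obs 3: x=0 → posterior Beta(3, 12)
obs 4: x=1 → posterior Beta(4, 12)
obs 5: x=0 → posterior Beta(4, 13)
obs 6: x=1 → posterior Beta(5, 13)
obs 7: x=0 → posterior Beta(5, 14)
obs 8: x=1 → posterior Beta(6, 14)
obs 9: x=1 → posterior Beta(7, 14)
obs 10: x=1 → posterior Beta(8, 14)

4/11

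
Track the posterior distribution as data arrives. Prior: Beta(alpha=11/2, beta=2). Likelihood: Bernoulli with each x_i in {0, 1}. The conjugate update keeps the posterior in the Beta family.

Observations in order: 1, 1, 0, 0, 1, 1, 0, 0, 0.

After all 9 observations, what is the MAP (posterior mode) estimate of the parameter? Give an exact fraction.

obs 1: x=1 → posterior Beta(13/2, 2)
obs 2: x=1 → posterior Beta(15/2, 2)
obs 3: x=0 → posterior Beta(15/2, 3)
obs 4: x=0 → posterior Beta(15/2, 4)
obs 5: x=1 → posterior Beta(17/2, 4)
obs 6: x=1 → posterior Beta(19/2, 4)
obs 7: x=0 → posterior Beta(19/2, 5)
obs 8: x=0 → posterior Beta(19/2, 6)
obs 9: x=0 → posterior Beta(19/2, 7)

17/29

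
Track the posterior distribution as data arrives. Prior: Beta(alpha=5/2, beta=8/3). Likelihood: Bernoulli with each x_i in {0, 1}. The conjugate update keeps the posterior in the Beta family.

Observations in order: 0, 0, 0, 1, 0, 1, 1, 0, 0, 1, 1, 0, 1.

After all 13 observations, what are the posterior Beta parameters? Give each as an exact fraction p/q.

alpha=17/2, beta=29/3

obs 1: x=0 → posterior Beta(5/2, 11/3)
obs 2: x=0 → posterior Beta(5/2, 14/3)
obs 3: x=0 → posterior Beta(5/2, 17/3)
obs 4: x=1 → posterior Beta(7/2, 17/3)
obs 5: x=0 → posterior Beta(7/2, 20/3)
obs 6: x=1 → posterior Beta(9/2, 20/3)
obs 7: x=1 → posterior Beta(11/2, 20/3)
obs 8: x=0 → posterior Beta(11/2, 23/3)
obs 9: x=0 → posterior Beta(11/2, 26/3)
obs 10: x=1 → posterior Beta(13/2, 26/3)
obs 11: x=1 → posterior Beta(15/2, 26/3)
obs 12: x=0 → posterior Beta(15/2, 29/3)
obs 13: x=1 → posterior Beta(17/2, 29/3)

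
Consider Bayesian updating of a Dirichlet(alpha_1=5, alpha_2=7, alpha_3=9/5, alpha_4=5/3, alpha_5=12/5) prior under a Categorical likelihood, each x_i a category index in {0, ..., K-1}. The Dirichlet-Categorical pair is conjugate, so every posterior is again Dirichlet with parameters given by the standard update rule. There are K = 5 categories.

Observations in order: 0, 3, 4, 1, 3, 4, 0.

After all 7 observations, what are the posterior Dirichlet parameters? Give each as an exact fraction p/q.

alpha_1=7, alpha_2=8, alpha_3=9/5, alpha_4=11/3, alpha_5=22/5

obs 1: x=0 → posterior Dirichlet(6, 7, 9/5, 5/3, 12/5)
obs 2: x=3 → posterior Dirichlet(6, 7, 9/5, 8/3, 12/5)
obs 3: x=4 → posterior Dirichlet(6, 7, 9/5, 8/3, 17/5)
obs 4: x=1 → posterior Dirichlet(6, 8, 9/5, 8/3, 17/5)
obs 5: x=3 → posterior Dirichlet(6, 8, 9/5, 11/3, 17/5)
obs 6: x=4 → posterior Dirichlet(6, 8, 9/5, 11/3, 22/5)
obs 7: x=0 → posterior Dirichlet(7, 8, 9/5, 11/3, 22/5)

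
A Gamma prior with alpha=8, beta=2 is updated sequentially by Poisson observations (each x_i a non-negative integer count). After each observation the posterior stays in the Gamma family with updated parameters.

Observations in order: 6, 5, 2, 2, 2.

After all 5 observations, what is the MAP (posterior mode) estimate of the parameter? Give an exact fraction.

obs 1: x=6 → posterior Gamma(14, 3)
obs 2: x=5 → posterior Gamma(19, 4)
obs 3: x=2 → posterior Gamma(21, 5)
obs 4: x=2 → posterior Gamma(23, 6)
obs 5: x=2 → posterior Gamma(25, 7)

24/7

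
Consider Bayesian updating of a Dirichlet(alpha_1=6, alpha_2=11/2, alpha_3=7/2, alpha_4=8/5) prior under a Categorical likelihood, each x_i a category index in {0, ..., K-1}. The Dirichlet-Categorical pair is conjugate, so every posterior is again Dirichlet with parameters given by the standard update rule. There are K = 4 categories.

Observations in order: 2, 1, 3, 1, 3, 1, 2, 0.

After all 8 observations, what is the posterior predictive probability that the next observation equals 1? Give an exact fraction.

obs 1: x=2 → posterior Dirichlet(6, 11/2, 9/2, 8/5)
obs 2: x=1 → posterior Dirichlet(6, 13/2, 9/2, 8/5)
obs 3: x=3 → posterior Dirichlet(6, 13/2, 9/2, 13/5)
obs 4: x=1 → posterior Dirichlet(6, 15/2, 9/2, 13/5)
obs 5: x=3 → posterior Dirichlet(6, 15/2, 9/2, 18/5)
obs 6: x=1 → posterior Dirichlet(6, 17/2, 9/2, 18/5)
obs 7: x=2 → posterior Dirichlet(6, 17/2, 11/2, 18/5)
obs 8: x=0 → posterior Dirichlet(7, 17/2, 11/2, 18/5)

85/246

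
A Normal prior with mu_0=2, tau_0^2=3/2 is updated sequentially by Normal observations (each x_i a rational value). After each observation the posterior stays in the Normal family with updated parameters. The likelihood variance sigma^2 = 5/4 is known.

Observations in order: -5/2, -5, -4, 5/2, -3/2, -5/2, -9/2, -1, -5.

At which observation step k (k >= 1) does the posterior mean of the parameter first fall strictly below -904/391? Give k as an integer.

k = 3

obs 1: x=-5/2 → posterior Normal(-5/11, 15/22)
obs 2: x=-5 → posterior Normal(-35/17, 15/34)
obs 3: x=-4 → posterior Normal(-59/23, 15/46)
obs 4: x=5/2 → posterior Normal(-44/29, 15/58)
obs 5: x=-3/2 → posterior Normal(-53/35, 3/14)
obs 6: x=-5/2 → posterior Normal(-68/41, 15/82)
obs 7: x=-9/2 → posterior Normal(-95/47, 15/94)
obs 8: x=-1 → posterior Normal(-101/53, 15/106)
obs 9: x=-5 → posterior Normal(-131/59, 15/118)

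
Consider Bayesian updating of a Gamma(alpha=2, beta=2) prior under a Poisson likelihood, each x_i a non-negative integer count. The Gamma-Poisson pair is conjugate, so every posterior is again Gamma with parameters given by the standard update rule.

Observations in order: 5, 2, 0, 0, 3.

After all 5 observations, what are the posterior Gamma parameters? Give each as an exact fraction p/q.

obs 1: x=5 → posterior Gamma(7, 3)
obs 2: x=2 → posterior Gamma(9, 4)
obs 3: x=0 → posterior Gamma(9, 5)
obs 4: x=0 → posterior Gamma(9, 6)
obs 5: x=3 → posterior Gamma(12, 7)

alpha=12, beta=7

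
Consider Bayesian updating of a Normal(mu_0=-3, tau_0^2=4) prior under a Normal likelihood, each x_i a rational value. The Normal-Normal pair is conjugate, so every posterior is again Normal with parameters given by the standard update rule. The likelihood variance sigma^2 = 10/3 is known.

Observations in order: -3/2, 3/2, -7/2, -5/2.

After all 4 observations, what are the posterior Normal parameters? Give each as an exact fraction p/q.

obs 1: x=-3/2 → posterior Normal(-24/11, 20/11)
obs 2: x=3/2 → posterior Normal(-15/17, 20/17)
obs 3: x=-7/2 → posterior Normal(-36/23, 20/23)
obs 4: x=-5/2 → posterior Normal(-51/29, 20/29)

mu_0=-51/29, tau_0^2=20/29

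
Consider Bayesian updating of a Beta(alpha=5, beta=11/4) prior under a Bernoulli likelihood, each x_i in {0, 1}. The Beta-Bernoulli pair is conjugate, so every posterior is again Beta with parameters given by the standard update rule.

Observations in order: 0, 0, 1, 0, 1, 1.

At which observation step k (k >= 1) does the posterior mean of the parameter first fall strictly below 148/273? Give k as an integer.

obs 1: x=0 → posterior Beta(5, 15/4)
obs 2: x=0 → posterior Beta(5, 19/4)
obs 3: x=1 → posterior Beta(6, 19/4)
obs 4: x=0 → posterior Beta(6, 23/4)
obs 5: x=1 → posterior Beta(7, 23/4)
obs 6: x=1 → posterior Beta(8, 23/4)

k = 2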